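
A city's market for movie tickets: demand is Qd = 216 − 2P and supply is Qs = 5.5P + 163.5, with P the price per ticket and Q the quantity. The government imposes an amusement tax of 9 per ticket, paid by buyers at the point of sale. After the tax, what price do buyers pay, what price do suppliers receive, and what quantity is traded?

Before the tax: set 216 − 2P = 5.5P + 163.5 → P* = 7, Q* = 202.
With the tax collected from buyers, demand (in seller-price terms) shifts: Qd = 216 − 2(P + 9).
Solving gives Q = 188.8 with buyers paying 13.6 and suppliers receiving 4.6 (the 9 wedge).

Buyers pay 13.6; suppliers receive 4.6; quantity = 188.8.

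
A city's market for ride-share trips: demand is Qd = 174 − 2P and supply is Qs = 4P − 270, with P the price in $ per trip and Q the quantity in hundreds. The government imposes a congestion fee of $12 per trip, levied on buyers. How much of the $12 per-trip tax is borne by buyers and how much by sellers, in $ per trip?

Before the tax: set 174 − 2P = 4P − 270 → P* = $74, Q* = 26.
With the tax collected from buyers, demand (in seller-price terms) shifts: Qd = 174 − 2(P + 12).
New equilibrium: buyers pay $82, sellers receive $70, Q = 10. (Wedge: Pb − Ps = 12.)
Burden on buyers: $8; on sellers: $4. (They sum to $12.)

Buyers bear $8 per trip; sellers bear $4 per trip.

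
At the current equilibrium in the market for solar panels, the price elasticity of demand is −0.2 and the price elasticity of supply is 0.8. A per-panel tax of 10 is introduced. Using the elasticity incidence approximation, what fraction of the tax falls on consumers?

Incidence ratio: consumers' share ≈ εs / (εs + |εd|) = 0.8 / (0.8 + 0.2) = 0.8.
Supply is the more elastic side, so consumers bear the larger share.

Consumers' share ≈ 0.8.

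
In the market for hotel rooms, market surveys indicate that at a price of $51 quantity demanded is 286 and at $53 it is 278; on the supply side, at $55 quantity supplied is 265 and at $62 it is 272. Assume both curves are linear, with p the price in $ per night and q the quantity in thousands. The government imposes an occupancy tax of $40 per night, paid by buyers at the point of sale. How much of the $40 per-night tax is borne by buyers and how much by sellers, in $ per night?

Demand slope: (278 − 286)/(53 − 51) = -4, so qd = 490 − 4p.
Supply slope: (272 − 265)/(62 − 55) = 1, so qs = p + 210.
Before the tax: set 490 − 4p = p + 210 → p* = $56, q* = 266.
With the tax collected from buyers, demand (in seller-price terms) shifts: qd = 490 − 4(p + 40).
Solving gives q = 234 with buyers paying $64 and sellers receiving $24 (the $40 wedge).
Burden on buyers: $8; on sellers: $32. (They sum to $40.)
The less price-elastic side of the market bears the larger share of a per-unit tax.

Buyers bear $8 per night; sellers bear $32 per night.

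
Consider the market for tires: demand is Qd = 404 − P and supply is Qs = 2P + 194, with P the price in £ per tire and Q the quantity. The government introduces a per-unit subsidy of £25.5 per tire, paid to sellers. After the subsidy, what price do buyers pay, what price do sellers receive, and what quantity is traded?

Before the subsidy: set 404 − P = 2P + 194 → P* = £70, Q* = 334.
With a per-unit subsidy paid to sellers, each receives P + 25.5 per unit sold, so supply becomes Qs = 2(P + 25.5) + 194.
Solving gives Q = 351 with buyers paying £53 and sellers receiving £78.5 (the £25.5 wedge).

Buyers pay £53; sellers receive £78.5; quantity = 351.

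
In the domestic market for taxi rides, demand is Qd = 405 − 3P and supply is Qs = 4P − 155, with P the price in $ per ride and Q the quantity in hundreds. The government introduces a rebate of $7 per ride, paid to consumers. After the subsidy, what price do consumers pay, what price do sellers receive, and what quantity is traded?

Consumers pay $76; sellers receive $83; quantity = 177.

Before the subsidy: set 405 − 3P = 4P − 155 → P* = $80, Q* = 165.
With a per-unit subsidy paid to consumers, each effectively pays P − 7, so demand becomes Qd = 405 − 3(P − 7).
Solving gives Q = 177 with consumers paying $76 and sellers receiving $83 (the $7 wedge).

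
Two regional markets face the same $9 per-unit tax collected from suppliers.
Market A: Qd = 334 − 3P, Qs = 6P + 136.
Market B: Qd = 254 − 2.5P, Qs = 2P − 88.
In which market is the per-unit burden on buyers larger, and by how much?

Market A: pre-tax P* = $22, Q* = 268; post-tax Q = 250; per-unit burden on buyers = $6.
Market B: pre-tax P* = $76, Q* = 64; post-tax Q = 54; per-unit burden on buyers = $4.
Difference: $6 vs $4 → market A is larger by $2.

Market A, by $2.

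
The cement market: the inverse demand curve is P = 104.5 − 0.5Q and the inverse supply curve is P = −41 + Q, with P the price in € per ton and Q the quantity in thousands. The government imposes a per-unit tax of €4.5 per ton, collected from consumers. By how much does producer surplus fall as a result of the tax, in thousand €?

Producer surplus falls by €286.5 thousand.

Rewrite in direct form: Qd = 209 − 2P and Qs = P + 41.
Before the tax: set 209 − 2P = P + 41 → P* = €56, Q* = 97.
With the tax collected from consumers, demand (in seller-price terms) shifts: Qd = 209 − 2(P + 4.5).
Solving gives Q = 94 with consumers paying €57.5 and sellers receiving €53 (the €4.5 wedge).
ΔPS is the trapezoid between Q = 94 and Q = 97 of height €3: ½ · (97 + 94) · 3 = €286.5.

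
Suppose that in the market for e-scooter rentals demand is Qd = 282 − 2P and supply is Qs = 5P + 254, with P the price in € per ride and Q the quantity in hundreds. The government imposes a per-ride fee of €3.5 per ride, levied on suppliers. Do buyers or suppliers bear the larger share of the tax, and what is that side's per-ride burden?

Before the tax: set 282 − 2P = 5P + 254 → P* = €4, Q* = 274.
With the tax collected from suppliers, supply shifts: Qs = 5(P − 3.5) + 254.
Solving gives Q = 269 with buyers paying €6.5 and suppliers receiving €3 (the €3.5 wedge).
Per-ride burden: buyers €2.5, suppliers €1.
Buyers take the larger share because demand is less price-elastic here (demand slope 2 vs supply slope 5).

Buyers bear the larger share: €2.5 per ride.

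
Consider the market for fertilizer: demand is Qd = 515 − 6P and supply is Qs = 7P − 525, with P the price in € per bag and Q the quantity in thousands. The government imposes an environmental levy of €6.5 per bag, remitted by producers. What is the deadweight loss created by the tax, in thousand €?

Deadweight loss = €68.25 thousand.

Before the tax: set 515 − 6P = 7P − 525 → P* = €80, Q* = 35.
With the tax collected from producers, supply shifts: Qs = 7(P − 6.5) − 525.
Solving gives Q = 14 with buyers paying €83.5 and producers receiving €77 (the €6.5 wedge).
Quantity falls by |ΔQ| = |35 − 14| = 21.
DWL = ½ · t · |ΔQ| = ½ · 6.5 · 21 = €68.25.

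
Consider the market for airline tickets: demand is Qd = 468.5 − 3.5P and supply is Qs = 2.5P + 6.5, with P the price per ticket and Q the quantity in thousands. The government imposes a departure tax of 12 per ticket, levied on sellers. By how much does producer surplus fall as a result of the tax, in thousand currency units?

Producer surplus falls by 1331.75 thousand.

Without the tax, 468.5 − 3.5P = 2.5P + 6.5 gives 6P = 462, so P* = 77 and Q* = 199.
With the tax collected from sellers, supply shifts: Qs = 2.5(P − 12) + 6.5.
New equilibrium: buyers pay 82, sellers receive 70, Q = 181.5. (Wedge: Pb − Ps = 12.)
ΔPS is the trapezoid between Q = 181.5 and Q = 199 of height 7: ½ · (199 + 181.5) · 7 = 1331.75.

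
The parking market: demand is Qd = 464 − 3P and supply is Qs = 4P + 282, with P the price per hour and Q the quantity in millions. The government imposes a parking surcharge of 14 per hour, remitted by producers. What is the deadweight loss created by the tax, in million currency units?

Without the tax, 464 − 3P = 4P + 282 gives 7P = 182, so P* = 26 and Q* = 386.
With the tax collected from producers, supply shifts: Qs = 4(P − 14) + 282.
Solving gives Q = 362 with consumers paying 34 and producers receiving 20 (the 14 wedge).
Quantity falls by |ΔQ| = |386 − 362| = 24.
DWL = ½ · t · |ΔQ| = ½ · 14 · 24 = 168.

Deadweight loss = 168 million.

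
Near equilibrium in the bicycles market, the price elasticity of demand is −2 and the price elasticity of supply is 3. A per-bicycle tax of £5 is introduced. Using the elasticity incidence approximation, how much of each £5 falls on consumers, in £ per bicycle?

Incidence ratio: consumers' share ≈ εs / (εs + |εd|) = 3 / (3 + 2) = 0.6.
So consumers bear ≈ 0.6 × £5 = £3; suppliers bear £2.

Consumers bear ≈ £3 per bicycle.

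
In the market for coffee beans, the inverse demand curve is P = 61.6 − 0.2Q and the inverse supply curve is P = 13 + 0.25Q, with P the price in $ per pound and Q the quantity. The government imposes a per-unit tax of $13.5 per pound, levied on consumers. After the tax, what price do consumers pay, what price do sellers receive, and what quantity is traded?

Rewrite in direct form: Qd = 308 − 5P and Qs = 4P − 52.
Without the tax, 308 − 5P = 4P − 52 gives 9P = 360, so P* = $40 and Q* = 108.
With the tax collected from consumers, demand (in seller-price terms) shifts: Qd = 308 − 5(P + 13.5).
Solving gives Q = 78 with consumers paying $46 and sellers receiving $32.5 (the $13.5 wedge).
The less price-elastic side of the market bears the larger share of a per-unit tax.

Consumers pay $46; sellers receive $32.5; quantity = 78.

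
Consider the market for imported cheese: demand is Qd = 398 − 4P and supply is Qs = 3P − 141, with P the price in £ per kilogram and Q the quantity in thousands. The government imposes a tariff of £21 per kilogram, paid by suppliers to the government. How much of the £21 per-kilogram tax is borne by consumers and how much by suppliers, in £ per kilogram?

Before the tax: set 398 − 4P = 3P − 141 → P* = £77, Q* = 90.
With the tax collected from suppliers, supply shifts: Qs = 3(P − 21) − 141.
New equilibrium: consumers pay £86, suppliers receive £65, Q = 54. (Wedge: Pb − Ps = 21.)
Burden on consumers: £9; on suppliers: £12. (They sum to £21.)

Consumers bear £9 per kilogram; suppliers bear £12 per kilogram.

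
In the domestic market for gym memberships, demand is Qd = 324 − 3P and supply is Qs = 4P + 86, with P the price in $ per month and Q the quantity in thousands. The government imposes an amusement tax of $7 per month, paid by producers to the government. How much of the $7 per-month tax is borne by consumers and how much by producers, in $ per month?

Without the tax, 324 − 3P = 4P + 86 gives 7P = 238, so P* = $34 and Q* = 222.
With the tax collected from producers, supply shifts: Qs = 4(P − 7) + 86.
Solving gives Q = 210 with consumers paying $38 and producers receiving $31 (the $7 wedge).
Burden on consumers: $4; on producers: $3. (They sum to $7.)
The less price-elastic side of the market bears the larger share of a per-unit tax.

Consumers bear $4 per month; producers bear $3 per month.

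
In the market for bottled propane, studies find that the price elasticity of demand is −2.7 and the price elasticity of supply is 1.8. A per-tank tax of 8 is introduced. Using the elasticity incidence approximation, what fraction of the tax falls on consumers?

Consumers' share ≈ 0.4.

Incidence ratio: consumers' share ≈ εs / (εs + |εd|) = 1.8 / (1.8 + 2.7) = 0.4.
Supply is the less elastic side, so consumers bear the smaller share.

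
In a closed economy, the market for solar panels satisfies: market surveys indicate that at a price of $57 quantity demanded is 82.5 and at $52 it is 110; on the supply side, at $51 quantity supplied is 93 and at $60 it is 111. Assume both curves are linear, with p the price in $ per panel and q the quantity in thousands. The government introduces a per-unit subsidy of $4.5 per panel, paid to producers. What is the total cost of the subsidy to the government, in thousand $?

Government outlay = $475.2 thousand.

Demand slope: (110 − 82.5)/(52 − 57) = -5.5, so qd = 396 − 5.5p.
Supply slope: (111 − 93)/(60 − 51) = 2, so qs = 2p − 9.
Without the subsidy, 396 − 5.5p = 2p − 9 gives 7.5p = 405, so p* = $54 and q* = 99.
With a per-unit subsidy paid to producers, each receives p + 4.5 per unit sold, so supply becomes qs = 2(p + 4.5) − 9.
New equilibrium: consumers pay $52.8, producers receive $57.3, q = 105.6. (Wedge: pb − ps = −4.5.)
Outlay = t · Q = 4.5 · 105.6 = $475.2.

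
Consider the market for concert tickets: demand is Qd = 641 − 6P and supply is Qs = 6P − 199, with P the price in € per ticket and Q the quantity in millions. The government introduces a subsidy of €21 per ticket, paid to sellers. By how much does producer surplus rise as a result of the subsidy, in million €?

Producer surplus rises by €2651.25 million.

Before the subsidy: set 641 − 6P = 6P − 199 → P* = €70, Q* = 221.
With a per-unit subsidy paid to sellers, each receives P + 21 per unit sold, so supply becomes Qs = 6(P + 21) − 199.
New equilibrium: consumers pay €59.5, sellers receive €80.5, Q = 284. (Wedge: Pb − Ps = −21.)
ΔPS is the trapezoid between Q = 284 and Q = 221 of height €10.5: ½ · (221 + 284) · 10.5 = €2651.25.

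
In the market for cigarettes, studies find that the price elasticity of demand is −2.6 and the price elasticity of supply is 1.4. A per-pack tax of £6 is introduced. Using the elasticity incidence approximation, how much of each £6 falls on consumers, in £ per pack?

Consumers bear ≈ £2.1 per pack.

Incidence ratio: consumers' share ≈ εs / (εs + |εd|) = 1.4 / (1.4 + 2.6) = 0.35.
So consumers bear ≈ 0.35 × £6 = £2.1; producers bear £3.9.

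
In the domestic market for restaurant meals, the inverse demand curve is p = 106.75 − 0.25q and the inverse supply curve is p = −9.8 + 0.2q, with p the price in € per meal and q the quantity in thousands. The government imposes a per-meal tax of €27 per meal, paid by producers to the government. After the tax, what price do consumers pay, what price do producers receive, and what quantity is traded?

Inverting to q(p) form: qd = 427 − 4p; qs = 5p + 49.
Without the tax, 427 − 4p = 5p + 49 gives 9p = 378, so p* = €42 and q* = 259.
With the tax collected from producers, supply shifts: qs = 5(p − 27) + 49.
New equilibrium: consumers pay €57, producers receive €30, q = 199. (Wedge: pb − ps = 27.)
The less price-elastic side of the market bears the larger share of a per-unit tax.

Consumers pay €57; producers receive €30; quantity = 199.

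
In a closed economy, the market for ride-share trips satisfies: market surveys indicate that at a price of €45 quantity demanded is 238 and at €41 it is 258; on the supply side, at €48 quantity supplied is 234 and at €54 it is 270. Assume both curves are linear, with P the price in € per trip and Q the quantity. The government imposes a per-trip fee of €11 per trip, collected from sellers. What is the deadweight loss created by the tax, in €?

Demand slope: (258 − 238)/(41 − 45) = -5, so Qd = 463 − 5P.
Supply slope: (270 − 234)/(54 − 48) = 6, so Qs = 6P − 54.
Before the tax: set 463 − 5P = 6P − 54 → P* = €47, Q* = 228.
With the tax collected from sellers, supply shifts: Qs = 6(P − 11) − 54.
New equilibrium: consumers pay €53, sellers receive €42, Q = 198. (Wedge: Pb − Ps = 11.)
Quantity falls by |ΔQ| = |228 − 198| = 30.
DWL = ½ · t · |ΔQ| = ½ · 11 · 30 = €165.

Deadweight loss = €165.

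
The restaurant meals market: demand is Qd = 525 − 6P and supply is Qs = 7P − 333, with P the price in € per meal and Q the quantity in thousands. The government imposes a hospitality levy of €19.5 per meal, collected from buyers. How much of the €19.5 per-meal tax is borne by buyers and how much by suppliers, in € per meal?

Buyers bear €10.5 per meal; suppliers bear €9 per meal.

Without the tax, 525 − 6P = 7P − 333 gives 13P = 858, so P* = €66 and Q* = 129.
With the tax collected from buyers, demand (in seller-price terms) shifts: Qd = 525 − 6(P + 19.5).
New equilibrium: buyers pay €76.5, suppliers receive €57, Q = 66. (Wedge: Pb − Ps = 19.5.)
Burden on buyers: €10.5; on suppliers: €9. (They sum to €19.5.)
The less price-elastic side of the market bears the larger share of a per-unit tax.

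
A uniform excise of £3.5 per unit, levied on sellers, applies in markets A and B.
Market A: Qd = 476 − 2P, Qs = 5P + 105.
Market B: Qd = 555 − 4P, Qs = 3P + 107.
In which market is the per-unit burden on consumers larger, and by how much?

Market A, by £1.

Market A: pre-tax P* = £53, Q* = 370; post-tax Q = 365; per-unit burden on consumers = £2.5.
Market B: pre-tax P* = £64, Q* = 299; post-tax Q = 293; per-unit burden on consumers = £1.5.
Difference: £2.5 vs £1.5 → market A is larger by £1.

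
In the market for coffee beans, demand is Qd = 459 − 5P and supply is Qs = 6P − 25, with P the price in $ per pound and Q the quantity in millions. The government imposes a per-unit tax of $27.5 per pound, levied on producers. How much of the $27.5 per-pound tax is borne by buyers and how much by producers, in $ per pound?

Without the tax, 459 − 5P = 6P − 25 gives 11P = 484, so P* = $44 and Q* = 239.
With the tax collected from producers, supply shifts: Qs = 6(P − 27.5) − 25.
Solving gives Q = 164 with buyers paying $59 and producers receiving $31.5 (the $27.5 wedge).
Burden on buyers: $15; on producers: $12.5. (They sum to $27.5.)
The less price-elastic side of the market bears the larger share of a per-unit tax.

Buyers bear $15 per pound; producers bear $12.5 per pound.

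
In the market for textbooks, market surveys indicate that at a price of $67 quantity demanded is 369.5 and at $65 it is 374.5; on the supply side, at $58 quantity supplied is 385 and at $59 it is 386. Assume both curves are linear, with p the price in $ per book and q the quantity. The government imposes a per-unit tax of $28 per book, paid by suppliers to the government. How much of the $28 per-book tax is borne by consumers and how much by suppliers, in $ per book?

Consumers bear $8 per book; suppliers bear $20 per book.

Demand slope: (374.5 − 369.5)/(65 − 67) = -2.5, so qd = 537 − 2.5p.
Supply slope: (386 − 385)/(59 − 58) = 1, so qs = p + 327.
Without the tax, 537 − 2.5p = p + 327 gives 3.5p = 210, so p* = $60 and q* = 387.
With the tax collected from suppliers, supply shifts: qs = (p − 28) + 327.
New equilibrium: consumers pay $68, suppliers receive $40, q = 367. (Wedge: pb − ps = 28.)
Burden on consumers: $8; on suppliers: $20. (They sum to $28.)
The less price-elastic side of the market bears the larger share of a per-unit tax.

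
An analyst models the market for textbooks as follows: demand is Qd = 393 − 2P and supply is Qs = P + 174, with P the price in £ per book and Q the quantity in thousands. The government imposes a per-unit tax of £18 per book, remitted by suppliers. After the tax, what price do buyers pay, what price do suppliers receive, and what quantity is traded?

Before the tax: set 393 − 2P = P + 174 → P* = £73, Q* = 247.
With the tax collected from suppliers, supply shifts: Qs = (P − 18) + 174.
New equilibrium: buyers pay £79, suppliers receive £61, Q = 235. (Wedge: Pb − Ps = 18.)
The less price-elastic side of the market bears the larger share of a per-unit tax.

Buyers pay £79; suppliers receive £61; quantity = 235.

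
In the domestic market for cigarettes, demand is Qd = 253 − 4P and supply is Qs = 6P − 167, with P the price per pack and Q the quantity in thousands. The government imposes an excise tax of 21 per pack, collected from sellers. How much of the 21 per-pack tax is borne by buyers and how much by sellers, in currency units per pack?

Buyers bear 12.6 per pack; sellers bear 8.4 per pack.

Before the tax: set 253 − 4P = 6P − 167 → P* = 42, Q* = 85.
With the tax collected from sellers, supply shifts: Qs = 6(P − 21) − 167.
New equilibrium: buyers pay 54.6, sellers receive 33.6, Q = 34.6. (Wedge: Pb − Ps = 21.)
Burden on buyers: 12.6; on sellers: 8.4. (They sum to 21.)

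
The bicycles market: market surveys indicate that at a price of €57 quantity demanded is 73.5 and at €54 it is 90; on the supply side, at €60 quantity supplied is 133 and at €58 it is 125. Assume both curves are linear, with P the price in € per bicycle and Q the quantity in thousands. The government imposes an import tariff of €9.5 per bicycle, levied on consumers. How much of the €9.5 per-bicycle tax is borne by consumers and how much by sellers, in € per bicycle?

Consumers bear €4 per bicycle; sellers bear €5.5 per bicycle.

Demand slope: (90 − 73.5)/(54 − 57) = -5.5, so Qd = 387 − 5.5P.
Supply slope: (125 − 133)/(58 − 60) = 4, so Qs = 4P − 107.
Without the tax, 387 − 5.5P = 4P − 107 gives 9.5P = 494, so P* = €52 and Q* = 101.
With the tax collected from consumers, demand (in seller-price terms) shifts: Qd = 387 − 5.5(P + 9.5).
New equilibrium: consumers pay €56, sellers receive €46.5, Q = 79. (Wedge: Pb − Ps = 9.5.)
Burden on consumers: €4; on sellers: €5.5. (They sum to €9.5.)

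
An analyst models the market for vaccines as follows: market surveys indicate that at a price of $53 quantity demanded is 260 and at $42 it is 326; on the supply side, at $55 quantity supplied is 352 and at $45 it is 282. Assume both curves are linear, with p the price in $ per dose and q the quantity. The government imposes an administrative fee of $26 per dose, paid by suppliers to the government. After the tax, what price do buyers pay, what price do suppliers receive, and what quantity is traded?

Demand slope: (326 − 260)/(42 − 53) = -6, so qd = 578 − 6p.
Supply slope: (282 − 352)/(45 − 55) = 7, so qs = 7p − 33.
Before the tax: set 578 − 6p = 7p − 33 → p* = $47, q* = 296.
With the tax collected from suppliers, supply shifts: qs = 7(p − 26) − 33.
New equilibrium: buyers pay $61, suppliers receive $35, q = 212. (Wedge: pb − ps = 26.)

Buyers pay $61; suppliers receive $35; quantity = 212.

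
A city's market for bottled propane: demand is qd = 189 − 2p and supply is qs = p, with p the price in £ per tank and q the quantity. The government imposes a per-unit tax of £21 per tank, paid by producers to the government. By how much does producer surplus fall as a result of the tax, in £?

Producer surplus falls by £784.

Without the tax, 189 − 2p = p gives 3p = 189, so p* = £63 and q* = 63.
With the tax collected from producers, supply shifts: qs = (p − 21).
New equilibrium: consumers pay £70, producers receive £49, q = 49. (Wedge: pb − ps = 21.)
ΔPS is the trapezoid between Q = 49 and Q = 63 of height £14: ½ · (63 + 49) · 14 = £784.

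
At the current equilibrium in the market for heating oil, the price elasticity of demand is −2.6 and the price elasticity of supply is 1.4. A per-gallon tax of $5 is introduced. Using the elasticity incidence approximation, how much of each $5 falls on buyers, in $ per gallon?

Incidence ratio: buyers' share ≈ εs / (εs + |εd|) = 1.4 / (1.4 + 2.6) = 0.35.
So buyers bear ≈ 0.35 × $5 = $1.75; sellers bear $3.25.

Buyers bear ≈ $1.75 per gallon.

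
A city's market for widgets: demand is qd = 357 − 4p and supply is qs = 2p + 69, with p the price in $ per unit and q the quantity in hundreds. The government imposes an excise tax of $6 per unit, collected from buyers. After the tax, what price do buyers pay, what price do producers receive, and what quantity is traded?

Before the tax: set 357 − 4p = 2p + 69 → p* = $48, q* = 165.
With the tax collected from buyers, demand (in seller-price terms) shifts: qd = 357 − 4(p + 6).
New equilibrium: buyers pay $50, producers receive $44, q = 157. (Wedge: pb − ps = 6.)
The less price-elastic side of the market bears the larger share of a per-unit tax.

Buyers pay $50; producers receive $44; quantity = 157.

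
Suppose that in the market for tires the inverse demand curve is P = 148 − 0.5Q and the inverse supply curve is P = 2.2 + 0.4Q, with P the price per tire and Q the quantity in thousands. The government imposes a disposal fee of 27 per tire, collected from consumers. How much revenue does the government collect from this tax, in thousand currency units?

Tax revenue = 3564 thousand.

Rewrite in direct form: Qd = 296 − 2P and Qs = 2.5P − 5.5.
Without the tax, 296 − 2P = 2.5P − 5.5 gives 4.5P = 301.5, so P* = 67 and Q* = 162.
With the tax collected from consumers, demand (in seller-price terms) shifts: Qd = 296 − 2(P + 27).
Solving gives Q = 132 with consumers paying 82 and suppliers receiving 55 (the 27 wedge).
Revenue = t · Q = 27 · 132 = 3564.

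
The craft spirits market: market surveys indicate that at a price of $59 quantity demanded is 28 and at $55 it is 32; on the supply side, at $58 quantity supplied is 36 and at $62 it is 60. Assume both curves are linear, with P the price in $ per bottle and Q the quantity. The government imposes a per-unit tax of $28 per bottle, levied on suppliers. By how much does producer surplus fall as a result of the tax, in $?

Demand slope: (32 − 28)/(55 − 59) = -1, so Qd = 87 − P.
Supply slope: (60 − 36)/(62 − 58) = 6, so Qs = 6P − 312.
Before the tax: set 87 − P = 6P − 312 → P* = $57, Q* = 30.
With the tax collected from suppliers, supply shifts: Qs = 6(P − 28) − 312.
New equilibrium: buyers pay $81, suppliers receive $53, Q = 6. (Wedge: Pb − Ps = 28.)
ΔPS is the trapezoid between Q = 6 and Q = 30 of height $4: ½ · (30 + 6) · 4 = $72.

Producer surplus falls by $72.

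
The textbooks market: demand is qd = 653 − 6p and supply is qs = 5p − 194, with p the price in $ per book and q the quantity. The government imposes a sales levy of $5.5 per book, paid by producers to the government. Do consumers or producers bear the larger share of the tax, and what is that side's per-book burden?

Producers bear the larger share: $3 per book.

Before the tax: set 653 − 6p = 5p − 194 → p* = $77, q* = 191.
With the tax collected from producers, supply shifts: qs = 5(p − 5.5) − 194.
New equilibrium: consumers pay $79.5, producers receive $74, q = 176. (Wedge: pb − ps = 5.5.)
Per-book burden: consumers $2.5, producers $3.
Producers take the larger share because supply is less price-elastic here (demand slope 6 vs supply slope 5).
The less price-elastic side of the market bears the larger share of a per-unit tax.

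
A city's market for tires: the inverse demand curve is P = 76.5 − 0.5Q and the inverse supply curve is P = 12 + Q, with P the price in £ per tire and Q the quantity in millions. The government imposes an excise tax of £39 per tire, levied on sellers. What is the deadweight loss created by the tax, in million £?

Inverting to Q(P) form: Qd = 153 − 2P; Qs = P − 12.
Without the tax, 153 − 2P = P − 12 gives 3P = 165, so P* = £55 and Q* = 43.
With the tax collected from sellers, supply shifts: Qs = (P − 39) − 12.
New equilibrium: buyers pay £68, sellers receive £29, Q = 17. (Wedge: Pb − Ps = 39.)
Quantity falls by |ΔQ| = |43 − 17| = 26.
DWL = ½ · t · |ΔQ| = ½ · 39 · 26 = £507.

Deadweight loss = £507 million.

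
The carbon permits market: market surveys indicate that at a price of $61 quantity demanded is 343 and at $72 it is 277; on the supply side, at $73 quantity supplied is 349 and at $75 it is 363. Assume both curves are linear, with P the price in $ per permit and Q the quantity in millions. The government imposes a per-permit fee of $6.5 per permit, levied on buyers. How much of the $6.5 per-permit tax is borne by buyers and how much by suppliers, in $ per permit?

Buyers bear $3.5 per permit; suppliers bear $3 per permit.

Demand slope: (277 − 343)/(72 − 61) = -6, so Qd = 709 − 6P.
Supply slope: (363 − 349)/(75 − 73) = 7, so Qs = 7P − 162.
Without the tax, 709 − 6P = 7P − 162 gives 13P = 871, so P* = $67 and Q* = 307.
With the tax collected from buyers, demand (in seller-price terms) shifts: Qd = 709 − 6(P + 6.5).
New equilibrium: buyers pay $70.5, suppliers receive $64, Q = 286. (Wedge: Pb − Ps = 6.5.)
Burden on buyers: $3.5; on suppliers: $3. (They sum to $6.5.)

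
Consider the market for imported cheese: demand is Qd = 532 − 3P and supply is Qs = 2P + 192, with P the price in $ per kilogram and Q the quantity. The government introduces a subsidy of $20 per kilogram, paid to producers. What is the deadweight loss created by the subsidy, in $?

Deadweight loss = $240.

Without the subsidy, 532 − 3P = 2P + 192 gives 5P = 340, so P* = $68 and Q* = 328.
With a per-unit subsidy paid to producers, each receives P + 20 per unit sold, so supply becomes Qs = 2(P + 20) + 192.
Solving gives Q = 352 with buyers paying $60 and producers receiving $80 (the $20 wedge).
Quantity rises by |ΔQ| = |328 − 352| = 24.
DWL = ½ · t · |ΔQ| = ½ · 20 · 24 = $240.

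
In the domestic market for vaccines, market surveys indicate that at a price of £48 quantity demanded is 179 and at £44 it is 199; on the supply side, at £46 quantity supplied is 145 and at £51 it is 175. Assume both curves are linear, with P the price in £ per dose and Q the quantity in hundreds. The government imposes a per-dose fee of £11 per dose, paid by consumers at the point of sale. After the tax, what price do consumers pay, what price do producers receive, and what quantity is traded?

Demand slope: (199 − 179)/(44 − 48) = -5, so Qd = 419 − 5P.
Supply slope: (175 − 145)/(51 − 46) = 6, so Qs = 6P − 131.
Before the tax: set 419 − 5P = 6P − 131 → P* = £50, Q* = 169.
With the tax collected from consumers, demand (in seller-price terms) shifts: Qd = 419 − 5(P + 11).
Solving gives Q = 139 with consumers paying £56 and producers receiving £45 (the £11 wedge).

Consumers pay £56; producers receive £45; quantity = 139.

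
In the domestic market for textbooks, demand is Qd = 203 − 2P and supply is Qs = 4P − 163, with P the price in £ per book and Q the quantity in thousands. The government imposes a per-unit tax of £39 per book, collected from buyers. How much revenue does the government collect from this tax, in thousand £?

Tax revenue = £1131 thousand.

Without the tax, 203 − 2P = 4P − 163 gives 6P = 366, so P* = £61 and Q* = 81.
With the tax collected from buyers, demand (in seller-price terms) shifts: Qd = 203 − 2(P + 39).
Solving gives Q = 29 with buyers paying £87 and producers receiving £48 (the £39 wedge).
Revenue = t · Q = 39 · 29 = £1131.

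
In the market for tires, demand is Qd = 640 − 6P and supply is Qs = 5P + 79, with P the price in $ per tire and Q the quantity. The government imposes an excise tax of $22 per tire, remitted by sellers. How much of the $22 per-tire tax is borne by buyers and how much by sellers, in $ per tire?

Without the tax, 640 − 6P = 5P + 79 gives 11P = 561, so P* = $51 and Q* = 334.
With the tax collected from sellers, supply shifts: Qs = 5(P − 22) + 79.
Solving gives Q = 274 with buyers paying $61 and sellers receiving $39 (the $22 wedge).
Burden on buyers: $10; on sellers: $12. (They sum to $22.)

Buyers bear $10 per tire; sellers bear $12 per tire.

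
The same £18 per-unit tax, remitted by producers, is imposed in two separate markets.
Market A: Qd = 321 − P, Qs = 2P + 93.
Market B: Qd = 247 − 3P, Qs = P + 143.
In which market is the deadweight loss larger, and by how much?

Market A: pre-tax P* = £76, Q* = 245; post-tax Q = 233; deadweight loss = £108.
Market B: pre-tax P* = £26, Q* = 169; post-tax Q = 155.5; deadweight loss = £121.5.
Difference: £108 vs £121.5 → market B is larger by £13.5.

Market B, by £13.5.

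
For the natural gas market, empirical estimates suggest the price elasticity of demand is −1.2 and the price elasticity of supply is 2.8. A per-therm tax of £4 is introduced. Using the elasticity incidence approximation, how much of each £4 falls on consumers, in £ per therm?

Consumers bear ≈ £2.8 per therm.

Incidence ratio: consumers' share ≈ εs / (εs + |εd|) = 2.8 / (2.8 + 1.2) = 0.7.
So consumers bear ≈ 0.7 × £4 = £2.8; suppliers bear £1.2.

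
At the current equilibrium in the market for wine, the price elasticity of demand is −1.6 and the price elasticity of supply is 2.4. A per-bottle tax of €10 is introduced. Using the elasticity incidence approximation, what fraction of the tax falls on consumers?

Incidence ratio: consumers' share ≈ εs / (εs + |εd|) = 2.4 / (2.4 + 1.6) = 0.6.
Supply is the more elastic side, so consumers bear the larger share.

Consumers' share ≈ 0.6.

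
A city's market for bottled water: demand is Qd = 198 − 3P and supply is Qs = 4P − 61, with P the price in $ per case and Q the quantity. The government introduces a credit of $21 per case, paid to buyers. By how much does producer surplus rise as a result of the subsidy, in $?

Without the subsidy, 198 − 3P = 4P − 61 gives 7P = 259, so P* = $37 and Q* = 87.
With a per-unit subsidy paid to buyers, each effectively pays P − 21, so demand becomes Qd = 198 − 3(P − 21).
Solving gives Q = 123 with buyers paying $25 and sellers receiving $46 (the $21 wedge).
ΔPS is the trapezoid between Q = 123 and Q = 87 of height $9: ½ · (87 + 123) · 9 = $945.

Producer surplus rises by $945.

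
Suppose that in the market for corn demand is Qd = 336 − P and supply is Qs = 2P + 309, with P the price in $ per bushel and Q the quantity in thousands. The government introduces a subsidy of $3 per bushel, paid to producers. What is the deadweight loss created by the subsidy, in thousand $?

Deadweight loss = $3 thousand.

Without the subsidy, 336 − P = 2P + 309 gives 3P = 27, so P* = $9 and Q* = 327.
With a per-unit subsidy paid to producers, each receives P + 3 per unit sold, so supply becomes Qs = 2(P + 3) + 309.
Solving gives Q = 329 with buyers paying $7 and producers receiving $10 (the $3 wedge).
Quantity rises by |ΔQ| = |327 − 329| = 2.
DWL = ½ · t · |ΔQ| = ½ · 3 · 2 = $3.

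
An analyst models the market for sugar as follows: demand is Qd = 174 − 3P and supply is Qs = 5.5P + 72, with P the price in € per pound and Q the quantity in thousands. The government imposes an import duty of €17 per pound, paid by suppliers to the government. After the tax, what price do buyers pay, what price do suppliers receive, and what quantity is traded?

Before the tax: set 174 − 3P = 5.5P + 72 → P* = €12, Q* = 138.
With the tax collected from suppliers, supply shifts: Qs = 5.5(P − 17) + 72.
New equilibrium: buyers pay €23, suppliers receive €6, Q = 105. (Wedge: Pb − Ps = 17.)

Buyers pay €23; suppliers receive €6; quantity = 105.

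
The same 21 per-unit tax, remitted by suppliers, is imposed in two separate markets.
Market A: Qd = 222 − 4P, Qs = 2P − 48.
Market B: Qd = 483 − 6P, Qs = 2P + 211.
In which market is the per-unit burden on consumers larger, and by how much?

Market A, by 1.75.

Market A: pre-tax P* = 45, Q* = 42; post-tax Q = 14; per-unit burden on consumers = 7.
Market B: pre-tax P* = 34, Q* = 279; post-tax Q = 247.5; per-unit burden on consumers = 5.25.
Difference: 7 vs 5.25 → market A is larger by 1.75.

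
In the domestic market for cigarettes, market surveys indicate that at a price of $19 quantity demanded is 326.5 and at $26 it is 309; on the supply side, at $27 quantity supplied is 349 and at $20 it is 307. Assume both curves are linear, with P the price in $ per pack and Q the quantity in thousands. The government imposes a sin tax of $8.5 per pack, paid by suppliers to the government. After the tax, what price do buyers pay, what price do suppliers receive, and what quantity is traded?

Demand slope: (309 − 326.5)/(26 − 19) = -2.5, so Qd = 374 − 2.5P.
Supply slope: (307 − 349)/(20 − 27) = 6, so Qs = 6P + 187.
Before the tax: set 374 − 2.5P = 6P + 187 → P* = $22, Q* = 319.
With the tax collected from suppliers, supply shifts: Qs = 6(P − 8.5) + 187.
Solving gives Q = 304 with buyers paying $28 and suppliers receiving $19.5 (the $8.5 wedge).
The less price-elastic side of the market bears the larger share of a per-unit tax.

Buyers pay $28; suppliers receive $19.5; quantity = 304.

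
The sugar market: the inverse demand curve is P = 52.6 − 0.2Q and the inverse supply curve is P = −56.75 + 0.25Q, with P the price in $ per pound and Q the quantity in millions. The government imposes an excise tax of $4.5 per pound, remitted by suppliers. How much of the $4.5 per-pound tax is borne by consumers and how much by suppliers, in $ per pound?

Inverting to Q(P) form: Qd = 263 − 5P; Qs = 4P + 227.
Without the tax, 263 − 5P = 4P + 227 gives 9P = 36, so P* = $4 and Q* = 243.
With the tax collected from suppliers, supply shifts: Qs = 4(P − 4.5) + 227.
Solving gives Q = 233 with consumers paying $6 and suppliers receiving $1.5 (the $4.5 wedge).
Burden on consumers: $2; on suppliers: $2.5. (They sum to $4.5.)
The less price-elastic side of the market bears the larger share of a per-unit tax.

Consumers bear $2 per pound; suppliers bear $2.5 per pound.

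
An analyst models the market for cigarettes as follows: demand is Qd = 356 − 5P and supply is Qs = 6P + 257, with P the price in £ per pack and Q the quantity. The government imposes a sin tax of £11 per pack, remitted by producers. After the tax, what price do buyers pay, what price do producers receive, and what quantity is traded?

Buyers pay £15; producers receive £4; quantity = 281.

Without the tax, 356 − 5P = 6P + 257 gives 11P = 99, so P* = £9 and Q* = 311.
With the tax collected from producers, supply shifts: Qs = 6(P − 11) + 257.
New equilibrium: buyers pay £15, producers receive £4, Q = 281. (Wedge: Pb − Ps = 11.)
The less price-elastic side of the market bears the larger share of a per-unit tax.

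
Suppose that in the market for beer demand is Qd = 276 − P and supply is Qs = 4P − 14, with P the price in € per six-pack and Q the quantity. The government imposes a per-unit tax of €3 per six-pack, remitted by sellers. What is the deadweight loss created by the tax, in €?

Before the tax: set 276 − P = 4P − 14 → P* = €58, Q* = 218.
With the tax collected from sellers, supply shifts: Qs = 4(P − 3) − 14.
Solving gives Q = 215.6 with consumers paying €60.4 and sellers receiving €57.4 (the €3 wedge).
Quantity falls by |ΔQ| = |218 − 215.6| = 2.4.
DWL = ½ · t · |ΔQ| = ½ · 3 · 2.4 = €3.6.

Deadweight loss = €3.6.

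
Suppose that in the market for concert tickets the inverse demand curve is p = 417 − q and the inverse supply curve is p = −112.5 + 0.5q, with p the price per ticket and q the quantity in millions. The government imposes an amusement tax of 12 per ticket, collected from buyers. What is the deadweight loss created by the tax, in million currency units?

Inverting to q(p) form: qd = 417 − p; qs = 2p + 225.
Without the tax, 417 − p = 2p + 225 gives 3p = 192, so p* = 64 and q* = 353.
With the tax collected from buyers, demand (in seller-price terms) shifts: qd = 417 − (p + 12).
Solving gives q = 345 with buyers paying 72 and sellers receiving 60 (the 12 wedge).
Quantity falls by |ΔQ| = |353 − 345| = 8.
DWL = ½ · t · |ΔQ| = ½ · 12 · 8 = 48.

Deadweight loss = 48 million.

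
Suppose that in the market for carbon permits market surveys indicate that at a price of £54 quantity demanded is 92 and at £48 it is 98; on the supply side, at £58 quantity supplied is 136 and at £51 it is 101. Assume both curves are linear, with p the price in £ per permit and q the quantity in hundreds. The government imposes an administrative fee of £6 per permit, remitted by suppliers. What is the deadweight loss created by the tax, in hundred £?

Deadweight loss = £15 hundred.

Demand slope: (98 − 92)/(48 − 54) = -1, so qd = 146 − p.
Supply slope: (101 − 136)/(51 − 58) = 5, so qs = 5p − 154.
Before the tax: set 146 − p = 5p − 154 → p* = £50, q* = 96.
With the tax collected from suppliers, supply shifts: qs = 5(p − 6) − 154.
New equilibrium: consumers pay £55, suppliers receive £49, q = 91. (Wedge: pb − ps = 6.)
Quantity falls by |ΔQ| = |96 − 91| = 5.
DWL = ½ · t · |ΔQ| = ½ · 6 · 5 = £15.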